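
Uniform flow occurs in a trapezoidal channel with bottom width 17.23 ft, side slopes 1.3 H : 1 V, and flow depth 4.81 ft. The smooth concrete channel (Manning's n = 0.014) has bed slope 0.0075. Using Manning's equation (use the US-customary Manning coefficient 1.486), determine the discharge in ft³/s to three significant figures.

A = (b + z·y)·y = (17.23 + 1.3×4.81)×4.81 = 113.0 ft²
P = b + 2y√(1+z²) = 17.23 + 2×4.81×√(1+1.3²) = 33.01 ft
R = A/P = 113.0/33.01 = 3.422 ft
Q = (1.486/n)·A·R^(2/3)·S^(1/2) = (1.486/0.014) × 113.0 × 3.422^(2/3) × 0.0075^(1/2) = 2358 ft³/s

2360 ft³/s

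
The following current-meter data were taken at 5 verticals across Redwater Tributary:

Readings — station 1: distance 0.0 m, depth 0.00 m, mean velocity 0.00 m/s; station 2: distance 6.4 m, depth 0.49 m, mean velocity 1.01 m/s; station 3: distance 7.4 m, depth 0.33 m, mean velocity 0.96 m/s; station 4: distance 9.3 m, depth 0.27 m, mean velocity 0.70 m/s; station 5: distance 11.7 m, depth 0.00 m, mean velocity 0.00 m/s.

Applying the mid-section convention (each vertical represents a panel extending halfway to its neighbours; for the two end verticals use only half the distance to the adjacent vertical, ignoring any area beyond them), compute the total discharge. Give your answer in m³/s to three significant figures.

2.70 m³/s

w_2 = (7.4 − 0.0)/2 = 3.7 m; q_2 = 1.01 × 0.49 × 3.7 = 1.831 m³/s
w_3 = (9.3 − 6.4)/2 = 1.45 m; q_3 = 0.96 × 0.33 × 1.45 = 0.4594 m³/s
w_4 = (11.7 − 7.4)/2 = 2.15 m; q_4 = 0.70 × 0.27 × 2.15 = 0.4064 m³/s
Stations 1, 5 contribute zero (depth or velocity is 0).
Q = Σ qᵢ = 2.697 m³/s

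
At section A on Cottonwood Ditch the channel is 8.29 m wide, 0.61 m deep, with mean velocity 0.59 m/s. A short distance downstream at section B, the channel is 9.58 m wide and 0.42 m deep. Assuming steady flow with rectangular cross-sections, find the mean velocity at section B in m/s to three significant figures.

Q = A₁V₁ = (8.29×0.61) × 0.59 = 2.984 m³/s
A₂ = 9.58 × 0.42 = 4.024 m²
V₂ = Q/A₂ = 2.984/4.024 = 0.7415 m/s

0.742 m/s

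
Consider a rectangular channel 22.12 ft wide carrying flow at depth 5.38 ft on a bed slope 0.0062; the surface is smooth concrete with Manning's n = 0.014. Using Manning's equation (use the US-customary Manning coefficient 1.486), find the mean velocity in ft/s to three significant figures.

A = b·y = 22.12 × 5.38 = 119.0 ft²
P = b + 2y = 22.12 + 2×5.38 = 32.88 ft
R = A/P = 119.0/32.88 = 3.619 ft
Q = (1.486/n)·A·R^(2/3)·S^(1/2) = (1.486/0.014) × 119.0 × 3.619^(2/3) × 0.0062^(1/2) = 2345 ft³/s
V = Q/A = 2345/119.0 = 19.70 ft/s

19.7 ft/s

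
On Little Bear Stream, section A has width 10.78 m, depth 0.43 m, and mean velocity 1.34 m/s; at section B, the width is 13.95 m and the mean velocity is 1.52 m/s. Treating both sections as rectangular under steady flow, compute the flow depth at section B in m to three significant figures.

0.293 m

Q = A₁V₁ = (10.78×0.43) × 1.34 = 6.211 m³/s
d₂ = Q/(b₂ V₂) = 6.211/(13.95×1.52) = 0.2929 m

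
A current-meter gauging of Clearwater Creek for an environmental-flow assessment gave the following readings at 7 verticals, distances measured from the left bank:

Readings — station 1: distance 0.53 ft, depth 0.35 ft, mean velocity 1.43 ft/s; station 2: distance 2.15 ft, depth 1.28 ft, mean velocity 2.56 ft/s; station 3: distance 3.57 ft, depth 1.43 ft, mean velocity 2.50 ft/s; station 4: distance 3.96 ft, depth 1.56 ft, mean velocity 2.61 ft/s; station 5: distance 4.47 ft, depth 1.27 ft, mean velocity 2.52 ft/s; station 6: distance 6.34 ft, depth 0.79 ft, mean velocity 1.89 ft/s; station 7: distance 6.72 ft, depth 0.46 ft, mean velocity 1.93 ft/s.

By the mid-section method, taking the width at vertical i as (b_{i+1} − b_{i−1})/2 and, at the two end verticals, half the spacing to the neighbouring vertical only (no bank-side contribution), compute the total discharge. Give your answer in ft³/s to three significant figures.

16.1 ft³/s

w_1 = (2.15 − 0.53)/2 = 0.81 ft; q_1 = 1.43 × 0.35 × 0.81 = 0.4054 ft³/s
w_2 = (3.57 − 0.53)/2 = 1.52 ft; q_2 = 2.56 × 1.28 × 1.52 = 4.981 ft³/s
w_3 = (3.96 − 2.15)/2 = 0.905 ft; q_3 = 2.50 × 1.43 × 0.905 = 3.235 ft³/s
w_4 = (4.47 − 3.57)/2 = 0.45 ft; q_4 = 2.61 × 1.56 × 0.45 = 1.832 ft³/s
w_5 = (6.34 − 3.96)/2 = 1.19 ft; q_5 = 2.52 × 1.27 × 1.19 = 3.808 ft³/s
w_6 = (6.72 − 4.47)/2 = 1.125 ft; q_6 = 1.89 × 0.79 × 1.125 = 1.680 ft³/s
w_7 = (6.72 − 6.34)/2 = 0.19 ft; q_7 = 1.93 × 0.46 × 0.19 = 0.1687 ft³/s
Q = Σ qᵢ = 16.11 ft³/s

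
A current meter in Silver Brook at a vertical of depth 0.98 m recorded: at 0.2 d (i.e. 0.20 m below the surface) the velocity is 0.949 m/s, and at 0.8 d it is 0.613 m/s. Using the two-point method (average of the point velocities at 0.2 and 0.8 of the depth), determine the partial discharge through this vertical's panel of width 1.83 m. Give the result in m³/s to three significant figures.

1.40 m³/s

v̄ = (0.949 + 0.613) / 2 = 0.7810 m/s
q = v̄ × d × w = 0.7810 × 0.98 × 1.83 = 1.401 m³/s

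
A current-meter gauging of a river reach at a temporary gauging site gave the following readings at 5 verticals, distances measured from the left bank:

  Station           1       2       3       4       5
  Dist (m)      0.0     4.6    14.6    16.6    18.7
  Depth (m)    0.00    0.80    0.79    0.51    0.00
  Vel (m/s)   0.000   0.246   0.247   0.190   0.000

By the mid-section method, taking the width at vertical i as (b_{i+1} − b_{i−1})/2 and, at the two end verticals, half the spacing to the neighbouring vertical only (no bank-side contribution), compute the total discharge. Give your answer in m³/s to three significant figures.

2.81 m³/s

w_2 = (14.6 − 0.0)/2 = 7.3 m; q_2 = 0.246 × 0.80 × 7.3 = 1.437 m³/s
w_3 = (16.6 − 4.6)/2 = 6 m; q_3 = 0.247 × 0.79 × 6 = 1.171 m³/s
w_4 = (18.7 − 14.6)/2 = 2.05 m; q_4 = 0.190 × 0.51 × 2.05 = 0.1986 m³/s
Stations 1, 5 contribute zero (depth or velocity is 0).
Q = Σ qᵢ = 2.806 m³/s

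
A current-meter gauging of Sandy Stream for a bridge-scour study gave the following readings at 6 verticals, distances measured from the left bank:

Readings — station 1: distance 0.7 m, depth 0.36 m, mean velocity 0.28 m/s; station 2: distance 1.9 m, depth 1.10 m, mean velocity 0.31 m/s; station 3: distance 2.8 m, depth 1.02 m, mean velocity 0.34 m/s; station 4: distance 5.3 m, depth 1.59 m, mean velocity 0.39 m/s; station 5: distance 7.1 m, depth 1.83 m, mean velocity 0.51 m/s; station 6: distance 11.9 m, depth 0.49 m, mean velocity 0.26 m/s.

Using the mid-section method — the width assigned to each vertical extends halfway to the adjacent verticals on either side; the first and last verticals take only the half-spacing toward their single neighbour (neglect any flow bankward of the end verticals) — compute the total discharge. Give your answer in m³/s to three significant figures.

w_1 = (1.9 − 0.7)/2 = 0.6 m; q_1 = 0.28 × 0.36 × 0.6 = 0.06048 m³/s
w_2 = (2.8 − 0.7)/2 = 1.05 m; q_2 = 0.31 × 1.10 × 1.05 = 0.3581 m³/s
w_3 = (5.3 − 1.9)/2 = 1.7 m; q_3 = 0.34 × 1.02 × 1.7 = 0.5896 m³/s
w_4 = (7.1 − 2.8)/2 = 2.15 m; q_4 = 0.39 × 1.59 × 2.15 = 1.333 m³/s
w_5 = (11.9 − 5.3)/2 = 3.3 m; q_5 = 0.51 × 1.83 × 3.3 = 3.080 m³/s
w_6 = (11.9 − 7.1)/2 = 2.4 m; q_6 = 0.26 × 0.49 × 2.4 = 0.3058 m³/s
Q = Σ qᵢ = 5.727 m³/s

5.73 m³/s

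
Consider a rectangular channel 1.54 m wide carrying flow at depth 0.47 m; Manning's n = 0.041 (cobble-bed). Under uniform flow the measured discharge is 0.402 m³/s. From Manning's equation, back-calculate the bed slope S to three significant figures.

0.00268

A = b·y = 1.54 × 0.47 = 0.7238 m²
P = b + 2y = 1.54 + 2×0.47 = 2.480 m
R = A/P = 0.7238/2.480 = 0.2919 m
S = (Q·n / (1·A·R^(2/3)))² = (0.402×0.041 / (1×0.7238×0.4400))² = 0.002679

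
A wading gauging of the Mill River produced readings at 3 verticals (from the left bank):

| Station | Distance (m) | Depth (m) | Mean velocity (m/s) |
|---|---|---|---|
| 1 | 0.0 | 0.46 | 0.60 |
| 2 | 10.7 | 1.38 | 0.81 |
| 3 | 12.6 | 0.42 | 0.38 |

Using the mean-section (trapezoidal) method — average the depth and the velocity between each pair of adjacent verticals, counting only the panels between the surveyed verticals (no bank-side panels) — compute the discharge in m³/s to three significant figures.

Panel 1-2: Δb = 10.7 m, d̄ = (0.46+1.38)/2 = 0.92, v̄ = (0.60+0.81)/2 = 0.705 → q = 10.7×0.92×0.705 = 6.940 m³/s
Panel 2-3: Δb = 1.9 m, d̄ = (1.38+0.42)/2 = 0.9, v̄ = (0.81+0.38)/2 = 0.595 → q = 1.9×0.9×0.595 = 1.017 m³/s
Q = Σ q = 7.957 m³/s

7.96 m³/s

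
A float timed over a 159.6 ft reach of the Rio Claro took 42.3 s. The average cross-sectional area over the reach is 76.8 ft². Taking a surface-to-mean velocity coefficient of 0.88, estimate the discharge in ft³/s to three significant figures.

v_surface = L / t̄ = 159.6 / 42.3 = 3.773 ft/s
v_mean = 0.88 × 3.773 = 3.320 ft/s
Q = A × v_mean = 76.8 × 3.320 = 255.0 ft³/s

255 ft³/s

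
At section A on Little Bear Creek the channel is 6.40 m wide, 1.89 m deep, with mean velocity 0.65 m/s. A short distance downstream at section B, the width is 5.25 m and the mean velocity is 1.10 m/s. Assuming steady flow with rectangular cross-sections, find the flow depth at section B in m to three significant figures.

1.36 m

Q = A₁V₁ = (6.40×1.89) × 0.65 = 7.862 m³/s
d₂ = Q/(b₂ V₂) = 7.862/(5.25×1.10) = 1.361 m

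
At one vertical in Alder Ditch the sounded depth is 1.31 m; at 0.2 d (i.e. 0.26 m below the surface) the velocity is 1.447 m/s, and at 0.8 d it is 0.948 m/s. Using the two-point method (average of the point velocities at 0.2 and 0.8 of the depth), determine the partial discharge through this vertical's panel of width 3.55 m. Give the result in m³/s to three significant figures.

v̄ = (1.447 + 0.948) / 2 = 1.198 m/s
q = v̄ × d × w = 1.198 × 1.31 × 3.55 = 5.569 m³/s

5.57 m³/s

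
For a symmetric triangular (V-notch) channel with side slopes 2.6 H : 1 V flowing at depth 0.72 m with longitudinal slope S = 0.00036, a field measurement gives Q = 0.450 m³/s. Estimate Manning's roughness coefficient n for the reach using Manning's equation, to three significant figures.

A = z·y² = 2.6×0.72² = 1.348 m²
P = 2y√(1+z²) = 2×0.72×√(1+2.6²) = 4.011 m
R = A/P = 1.348/4.011 = 0.3360 m
n = (1/Q)·A·R^(2/3)·S^(1/2) = (1/0.450) × 1.348 × 0.4833 × 0.01897 = 0.02747

0.0275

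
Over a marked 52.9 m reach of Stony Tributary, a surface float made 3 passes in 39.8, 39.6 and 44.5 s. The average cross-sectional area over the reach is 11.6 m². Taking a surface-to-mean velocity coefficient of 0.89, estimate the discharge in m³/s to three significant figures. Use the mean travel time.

13.2 m³/s

t̄ = (39.8 + 39.6 + 44.5) / 3 = 41.3 s
v_surface = L / t̄ = 52.9 / 41.3 = 1.281 m/s
v_mean = 0.89 × 1.281 = 1.140 m/s
Q = A × v_mean = 11.6 × 1.140 = 13.22 m³/s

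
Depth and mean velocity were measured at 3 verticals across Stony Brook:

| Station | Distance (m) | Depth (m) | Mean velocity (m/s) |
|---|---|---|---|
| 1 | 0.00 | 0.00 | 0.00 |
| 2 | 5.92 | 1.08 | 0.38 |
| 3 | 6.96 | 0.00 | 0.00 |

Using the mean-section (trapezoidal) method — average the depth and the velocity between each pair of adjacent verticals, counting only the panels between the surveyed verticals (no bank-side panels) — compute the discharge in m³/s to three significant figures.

0.714 m³/s

Panel 1-2: Δb = 5.92 m, d̄ = (0.00+1.08)/2 = 0.54, v̄ = (0.00+0.38)/2 = 0.19 → q = 5.92×0.54×0.19 = 0.6074 m³/s
Panel 2-3: Δb = 1.04 m, d̄ = (1.08+0.00)/2 = 0.54, v̄ = (0.38+0.00)/2 = 0.19 → q = 1.04×0.54×0.19 = 0.1067 m³/s
Q = Σ q = 0.7141 m³/s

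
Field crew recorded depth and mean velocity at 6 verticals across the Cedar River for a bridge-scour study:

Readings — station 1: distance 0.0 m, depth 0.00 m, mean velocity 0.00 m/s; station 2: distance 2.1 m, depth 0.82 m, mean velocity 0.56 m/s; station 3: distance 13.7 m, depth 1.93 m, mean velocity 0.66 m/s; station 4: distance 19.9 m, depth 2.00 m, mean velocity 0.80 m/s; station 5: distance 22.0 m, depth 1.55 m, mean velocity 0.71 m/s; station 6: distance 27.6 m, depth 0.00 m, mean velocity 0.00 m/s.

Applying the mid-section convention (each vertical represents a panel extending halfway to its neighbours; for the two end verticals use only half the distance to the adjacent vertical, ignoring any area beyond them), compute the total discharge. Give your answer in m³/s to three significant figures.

25.4 m³/s

w_2 = (13.7 − 0.0)/2 = 6.85 m; q_2 = 0.56 × 0.82 × 6.85 = 3.146 m³/s
w_3 = (19.9 − 2.1)/2 = 8.9 m; q_3 = 0.66 × 1.93 × 8.9 = 11.34 m³/s
w_4 = (22.0 − 13.7)/2 = 4.15 m; q_4 = 0.80 × 2.00 × 4.15 = 6.640 m³/s
w_5 = (27.6 − 19.9)/2 = 3.85 m; q_5 = 0.71 × 1.55 × 3.85 = 4.237 m³/s
Stations 1, 6 contribute zero (depth or velocity is 0).
Q = Σ qᵢ = 25.36 m³/s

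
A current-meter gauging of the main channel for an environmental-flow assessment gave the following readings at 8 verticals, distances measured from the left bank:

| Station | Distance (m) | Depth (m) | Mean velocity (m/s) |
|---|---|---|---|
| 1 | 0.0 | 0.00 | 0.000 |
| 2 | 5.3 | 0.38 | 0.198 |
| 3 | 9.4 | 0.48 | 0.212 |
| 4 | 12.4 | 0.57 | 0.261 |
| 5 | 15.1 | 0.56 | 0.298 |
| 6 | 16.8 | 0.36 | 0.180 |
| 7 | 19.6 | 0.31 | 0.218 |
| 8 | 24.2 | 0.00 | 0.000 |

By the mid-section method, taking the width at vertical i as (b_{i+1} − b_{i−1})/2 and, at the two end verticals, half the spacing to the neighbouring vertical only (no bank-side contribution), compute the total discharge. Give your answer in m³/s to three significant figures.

w_2 = (9.4 − 0.0)/2 = 4.7 m; q_2 = 0.198 × 0.38 × 4.7 = 0.3536 m³/s
w_3 = (12.4 − 5.3)/2 = 3.55 m; q_3 = 0.212 × 0.48 × 3.55 = 0.3612 m³/s
w_4 = (15.1 − 9.4)/2 = 2.85 m; q_4 = 0.261 × 0.57 × 2.85 = 0.4240 m³/s
w_5 = (16.8 − 12.4)/2 = 2.2 m; q_5 = 0.298 × 0.56 × 2.2 = 0.3671 m³/s
w_6 = (19.6 − 15.1)/2 = 2.25 m; q_6 = 0.180 × 0.36 × 2.25 = 0.1458 m³/s
w_7 = (24.2 − 16.8)/2 = 3.7 m; q_7 = 0.218 × 0.31 × 3.7 = 0.2500 m³/s
Stations 1, 8 contribute zero (depth or velocity is 0).
Q = Σ qᵢ = 1.902 m³/s

1.90 m³/s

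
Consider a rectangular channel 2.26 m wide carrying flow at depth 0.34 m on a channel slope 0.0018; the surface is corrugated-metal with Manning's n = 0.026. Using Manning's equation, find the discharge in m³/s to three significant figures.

0.513 m³/s

A = b·y = 2.26 × 0.34 = 0.7684 m²
P = b + 2y = 2.26 + 2×0.34 = 2.940 m
R = A/P = 0.7684/2.940 = 0.2614 m
Q = (1/n)·A·R^(2/3)·S^(1/2) = (1/0.026) × 0.7684 × 0.2614^(2/3) × 0.0018^(1/2) = 0.5126 m³/s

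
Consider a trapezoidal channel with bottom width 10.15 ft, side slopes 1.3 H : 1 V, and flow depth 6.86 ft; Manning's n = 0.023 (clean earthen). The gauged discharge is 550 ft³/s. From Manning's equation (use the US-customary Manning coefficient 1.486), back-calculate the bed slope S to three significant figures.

0.000666

A = (b + z·y)·y = (10.15 + 1.3×6.86)×6.86 = 130.8 ft²
P = b + 2y√(1+z²) = 10.15 + 2×6.86×√(1+1.3²) = 32.65 ft
R = A/P = 130.8/32.65 = 4.006 ft
S = (Q·n / (1.486·A·R^(2/3)))² = (550×0.023 / (1.486×130.8×2.522))² = 0.0006657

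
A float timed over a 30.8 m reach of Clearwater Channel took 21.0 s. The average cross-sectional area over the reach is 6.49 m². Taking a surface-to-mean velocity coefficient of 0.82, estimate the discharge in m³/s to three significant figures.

v_surface = L / t̄ = 30.8 / 21 = 1.467 m/s
v_mean = 0.82 × 1.467 = 1.203 m/s
Q = A × v_mean = 6.49 × 1.203 = 7.805 m³/s

7.81 m³/s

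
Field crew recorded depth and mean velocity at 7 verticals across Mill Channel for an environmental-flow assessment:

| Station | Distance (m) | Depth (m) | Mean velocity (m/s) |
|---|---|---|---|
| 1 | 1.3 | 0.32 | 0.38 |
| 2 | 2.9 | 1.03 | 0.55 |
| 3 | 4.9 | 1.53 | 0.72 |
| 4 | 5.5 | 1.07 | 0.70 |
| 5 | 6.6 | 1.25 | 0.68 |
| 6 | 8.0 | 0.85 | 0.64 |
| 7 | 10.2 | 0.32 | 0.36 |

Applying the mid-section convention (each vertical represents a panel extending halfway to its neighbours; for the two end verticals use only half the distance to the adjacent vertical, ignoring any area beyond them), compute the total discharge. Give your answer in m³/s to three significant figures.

w_1 = (2.9 − 1.3)/2 = 0.8 m; q_1 = 0.38 × 0.32 × 0.8 = 0.09728 m³/s
w_2 = (4.9 − 1.3)/2 = 1.8 m; q_2 = 0.55 × 1.03 × 1.8 = 1.020 m³/s
w_3 = (5.5 − 2.9)/2 = 1.3 m; q_3 = 0.72 × 1.53 × 1.3 = 1.432 m³/s
w_4 = (6.6 − 4.9)/2 = 0.85 m; q_4 = 0.70 × 1.07 × 0.85 = 0.6367 m³/s
w_5 = (8.0 − 5.5)/2 = 1.25 m; q_5 = 0.68 × 1.25 × 1.25 = 1.063 m³/s
w_6 = (10.2 − 6.6)/2 = 1.8 m; q_6 = 0.64 × 0.85 × 1.8 = 0.9792 m³/s
w_7 = (10.2 − 8.0)/2 = 1.1 m; q_7 = 0.36 × 0.32 × 1.1 = 0.1267 m³/s
Q = Σ qᵢ = 5.354 m³/s

5.35 m³/s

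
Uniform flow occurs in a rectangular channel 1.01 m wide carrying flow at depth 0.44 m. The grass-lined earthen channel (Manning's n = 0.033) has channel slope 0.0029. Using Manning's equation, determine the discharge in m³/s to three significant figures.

A = b·y = 1.01 × 0.44 = 0.4444 m²
P = b + 2y = 1.01 + 2×0.44 = 1.890 m
R = A/P = 0.4444/1.890 = 0.2351 m
Q = (1/n)·A·R^(2/3)·S^(1/2) = (1/0.033) × 0.4444 × 0.2351^(2/3) × 0.0029^(1/2) = 0.2763 m³/s

0.276 m³/s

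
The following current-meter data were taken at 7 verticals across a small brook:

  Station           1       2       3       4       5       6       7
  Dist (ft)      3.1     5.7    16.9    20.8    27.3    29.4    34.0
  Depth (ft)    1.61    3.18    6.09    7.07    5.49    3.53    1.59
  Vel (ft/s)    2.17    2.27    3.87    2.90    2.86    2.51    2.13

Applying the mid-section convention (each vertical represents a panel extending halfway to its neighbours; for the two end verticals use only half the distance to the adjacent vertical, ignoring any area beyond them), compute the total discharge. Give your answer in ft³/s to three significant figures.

444 ft³/s

w_1 = (5.7 − 3.1)/2 = 1.3 ft; q_1 = 2.17 × 1.61 × 1.3 = 4.542 ft³/s
w_2 = (16.9 − 3.1)/2 = 6.9 ft; q_2 = 2.27 × 3.18 × 6.9 = 49.81 ft³/s
w_3 = (20.8 − 5.7)/2 = 7.55 ft; q_3 = 3.87 × 6.09 × 7.55 = 177.9 ft³/s
w_4 = (27.3 − 16.9)/2 = 5.2 ft; q_4 = 2.90 × 7.07 × 5.2 = 106.6 ft³/s
w_5 = (29.4 − 20.8)/2 = 4.3 ft; q_5 = 2.86 × 5.49 × 4.3 = 67.52 ft³/s
w_6 = (34.0 − 27.3)/2 = 3.35 ft; q_6 = 2.51 × 3.53 × 3.35 = 29.68 ft³/s
w_7 = (34.0 − 29.4)/2 = 2.3 ft; q_7 = 2.13 × 1.59 × 2.3 = 7.789 ft³/s
Q = Σ qᵢ = 443.9 ft³/s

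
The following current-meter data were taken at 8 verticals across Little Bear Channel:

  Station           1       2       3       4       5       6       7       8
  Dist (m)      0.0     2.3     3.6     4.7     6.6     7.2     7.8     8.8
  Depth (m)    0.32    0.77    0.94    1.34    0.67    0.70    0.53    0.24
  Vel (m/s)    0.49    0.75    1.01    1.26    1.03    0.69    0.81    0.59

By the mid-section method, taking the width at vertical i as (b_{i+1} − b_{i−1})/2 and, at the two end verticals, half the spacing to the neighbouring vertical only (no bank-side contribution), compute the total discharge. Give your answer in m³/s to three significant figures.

w_1 = (2.3 − 0.0)/2 = 1.15 m; q_1 = 0.49 × 0.32 × 1.15 = 0.1803 m³/s
w_2 = (3.6 − 0.0)/2 = 1.8 m; q_2 = 0.75 × 0.77 × 1.8 = 1.040 m³/s
w_3 = (4.7 − 2.3)/2 = 1.2 m; q_3 = 1.01 × 0.94 × 1.2 = 1.139 m³/s
w_4 = (6.6 − 3.6)/2 = 1.5 m; q_4 = 1.26 × 1.34 × 1.5 = 2.533 m³/s
w_5 = (7.2 − 4.7)/2 = 1.25 m; q_5 = 1.03 × 0.67 × 1.25 = 0.8626 m³/s
w_6 = (7.8 − 6.6)/2 = 0.6 m; q_6 = 0.69 × 0.70 × 0.6 = 0.2898 m³/s
w_7 = (8.8 − 7.2)/2 = 0.8 m; q_7 = 0.81 × 0.53 × 0.8 = 0.3434 m³/s
w_8 = (8.8 − 7.8)/2 = 0.5 m; q_8 = 0.59 × 0.24 × 0.5 = 0.07080 m³/s
Q = Σ qᵢ = 6.458 m³/s

6.46 m³/s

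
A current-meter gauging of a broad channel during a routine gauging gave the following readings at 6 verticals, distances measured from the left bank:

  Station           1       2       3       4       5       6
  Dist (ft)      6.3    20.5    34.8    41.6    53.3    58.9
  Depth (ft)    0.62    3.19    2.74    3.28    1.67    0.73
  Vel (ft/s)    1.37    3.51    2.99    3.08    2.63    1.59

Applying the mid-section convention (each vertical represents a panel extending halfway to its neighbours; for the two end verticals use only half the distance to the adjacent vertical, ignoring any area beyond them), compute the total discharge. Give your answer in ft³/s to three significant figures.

w_1 = (20.5 − 6.3)/2 = 7.1 ft; q_1 = 1.37 × 0.62 × 7.1 = 6.031 ft³/s
w_2 = (34.8 − 6.3)/2 = 14.25 ft; q_2 = 3.51 × 3.19 × 14.25 = 159.6 ft³/s
w_3 = (41.6 − 20.5)/2 = 10.55 ft; q_3 = 2.99 × 2.74 × 10.55 = 86.43 ft³/s
w_4 = (53.3 − 34.8)/2 = 9.25 ft; q_4 = 3.08 × 3.28 × 9.25 = 93.45 ft³/s
w_5 = (58.9 − 41.6)/2 = 8.65 ft; q_5 = 2.63 × 1.67 × 8.65 = 37.99 ft³/s
w_6 = (58.9 − 53.3)/2 = 2.8 ft; q_6 = 1.59 × 0.73 × 2.8 = 3.250 ft³/s
Q = Σ qᵢ = 386.7 ft³/s

387 ft³/s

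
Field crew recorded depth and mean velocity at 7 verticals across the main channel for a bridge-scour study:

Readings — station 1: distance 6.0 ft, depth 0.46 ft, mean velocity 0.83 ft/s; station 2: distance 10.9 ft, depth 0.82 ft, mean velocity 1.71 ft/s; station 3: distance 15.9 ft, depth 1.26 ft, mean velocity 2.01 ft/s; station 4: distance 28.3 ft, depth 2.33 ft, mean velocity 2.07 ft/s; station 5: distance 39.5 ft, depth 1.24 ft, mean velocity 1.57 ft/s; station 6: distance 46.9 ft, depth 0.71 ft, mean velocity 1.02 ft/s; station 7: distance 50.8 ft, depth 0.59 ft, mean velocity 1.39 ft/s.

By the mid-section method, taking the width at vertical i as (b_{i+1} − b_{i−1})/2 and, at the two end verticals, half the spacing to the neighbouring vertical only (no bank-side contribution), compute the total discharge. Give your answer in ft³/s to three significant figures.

w_1 = (10.9 − 6.0)/2 = 2.45 ft; q_1 = 0.83 × 0.46 × 2.45 = 0.9354 ft³/s
w_2 = (15.9 − 6.0)/2 = 4.95 ft; q_2 = 1.71 × 0.82 × 4.95 = 6.941 ft³/s
w_3 = (28.3 − 10.9)/2 = 8.7 ft; q_3 = 2.01 × 1.26 × 8.7 = 22.03 ft³/s
w_4 = (39.5 − 15.9)/2 = 11.8 ft; q_4 = 2.07 × 2.33 × 11.8 = 56.91 ft³/s
w_5 = (46.9 − 28.3)/2 = 9.3 ft; q_5 = 1.57 × 1.24 × 9.3 = 18.11 ft³/s
w_6 = (50.8 − 39.5)/2 = 5.65 ft; q_6 = 1.02 × 0.71 × 5.65 = 4.092 ft³/s
w_7 = (50.8 − 46.9)/2 = 1.95 ft; q_7 = 1.39 × 0.59 × 1.95 = 1.599 ft³/s
Q = Σ qᵢ = 110.6 ft³/s

111 ft³/s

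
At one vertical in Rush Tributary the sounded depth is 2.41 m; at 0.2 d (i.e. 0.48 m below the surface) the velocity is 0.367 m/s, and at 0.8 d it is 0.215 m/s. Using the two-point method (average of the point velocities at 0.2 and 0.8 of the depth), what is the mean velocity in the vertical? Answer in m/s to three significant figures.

v̄ = (0.367 + 0.215) / 2 = 0.2910 m/s

0.291 m/s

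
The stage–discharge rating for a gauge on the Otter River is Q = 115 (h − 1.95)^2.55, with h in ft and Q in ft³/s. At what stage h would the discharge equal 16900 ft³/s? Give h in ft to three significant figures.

9.03 ft

h − h₀ = (Q/C)^(1/b) = (16900/115)^(1/2.55) = 7.077 ft
h = 1.95 + 7.077 = 9.027 ft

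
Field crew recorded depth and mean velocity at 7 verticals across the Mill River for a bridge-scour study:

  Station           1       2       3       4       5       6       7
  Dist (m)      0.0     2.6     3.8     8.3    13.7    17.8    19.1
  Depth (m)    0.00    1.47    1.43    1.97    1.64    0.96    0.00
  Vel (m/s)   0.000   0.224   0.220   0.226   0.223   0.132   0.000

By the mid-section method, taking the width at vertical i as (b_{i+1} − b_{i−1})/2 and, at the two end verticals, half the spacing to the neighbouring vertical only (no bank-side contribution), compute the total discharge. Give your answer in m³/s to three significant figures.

5.81 m³/s

w_2 = (3.8 − 0.0)/2 = 1.9 m; q_2 = 0.224 × 1.47 × 1.9 = 0.6256 m³/s
w_3 = (8.3 − 2.6)/2 = 2.85 m; q_3 = 0.220 × 1.43 × 2.85 = 0.8966 m³/s
w_4 = (13.7 − 3.8)/2 = 4.95 m; q_4 = 0.226 × 1.97 × 4.95 = 2.204 m³/s
w_5 = (17.8 − 8.3)/2 = 4.75 m; q_5 = 0.223 × 1.64 × 4.75 = 1.737 m³/s
w_6 = (19.1 − 13.7)/2 = 2.7 m; q_6 = 0.132 × 0.96 × 2.7 = 0.3421 m³/s
Stations 1, 7 contribute zero (depth or velocity is 0).
Q = Σ qᵢ = 5.805 m³/s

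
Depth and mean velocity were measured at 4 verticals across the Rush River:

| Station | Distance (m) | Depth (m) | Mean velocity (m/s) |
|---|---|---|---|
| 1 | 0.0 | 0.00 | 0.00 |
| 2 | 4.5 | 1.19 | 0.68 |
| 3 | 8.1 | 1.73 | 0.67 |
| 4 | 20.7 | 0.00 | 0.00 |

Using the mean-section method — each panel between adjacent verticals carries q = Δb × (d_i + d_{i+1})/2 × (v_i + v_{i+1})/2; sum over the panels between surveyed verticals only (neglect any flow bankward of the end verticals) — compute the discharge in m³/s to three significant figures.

8.11 m³/s

Panel 1-2: Δb = 4.5 m, d̄ = (0.00+1.19)/2 = 0.595, v̄ = (0.00+0.68)/2 = 0.34 → q = 4.5×0.595×0.34 = 0.9104 m³/s
Panel 2-3: Δb = 3.6 m, d̄ = (1.19+1.73)/2 = 1.46, v̄ = (0.68+0.67)/2 = 0.675 → q = 3.6×1.46×0.675 = 3.548 m³/s
Panel 3-4: Δb = 12.6 m, d̄ = (1.73+0.00)/2 = 0.865, v̄ = (0.67+0.00)/2 = 0.335 → q = 12.6×0.865×0.335 = 3.651 m³/s
Q = Σ q = 8.109 m³/s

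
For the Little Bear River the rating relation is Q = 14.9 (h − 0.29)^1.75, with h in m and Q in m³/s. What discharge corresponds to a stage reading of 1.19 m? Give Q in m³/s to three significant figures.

Q = 14.9 × (1.19 − 0.29)^1.75 = 14.9 × 0.9^1.75 = 12.39 m³/s

12.4 m³/s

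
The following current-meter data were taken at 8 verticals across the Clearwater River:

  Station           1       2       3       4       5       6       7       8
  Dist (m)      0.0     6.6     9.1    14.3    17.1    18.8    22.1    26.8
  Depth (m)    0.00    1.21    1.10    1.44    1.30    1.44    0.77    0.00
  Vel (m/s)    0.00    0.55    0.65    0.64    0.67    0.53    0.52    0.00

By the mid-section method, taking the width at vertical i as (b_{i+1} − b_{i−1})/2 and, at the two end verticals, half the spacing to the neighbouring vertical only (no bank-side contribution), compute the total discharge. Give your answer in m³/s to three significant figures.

w_2 = (9.1 − 0.0)/2 = 4.55 m; q_2 = 0.55 × 1.21 × 4.55 = 3.028 m³/s
w_3 = (14.3 − 6.6)/2 = 3.85 m; q_3 = 0.65 × 1.10 × 3.85 = 2.753 m³/s
w_4 = (17.1 − 9.1)/2 = 4 m; q_4 = 0.64 × 1.44 × 4 = 3.686 m³/s
w_5 = (18.8 − 14.3)/2 = 2.25 m; q_5 = 0.67 × 1.30 × 2.25 = 1.960 m³/s
w_6 = (22.1 − 17.1)/2 = 2.5 m; q_6 = 0.53 × 1.44 × 2.5 = 1.908 m³/s
w_7 = (26.8 − 18.8)/2 = 4 m; q_7 = 0.52 × 0.77 × 4 = 1.602 m³/s
Stations 1, 8 contribute zero (depth or velocity is 0).
Q = Σ qᵢ = 14.94 m³/s

14.9 m³/s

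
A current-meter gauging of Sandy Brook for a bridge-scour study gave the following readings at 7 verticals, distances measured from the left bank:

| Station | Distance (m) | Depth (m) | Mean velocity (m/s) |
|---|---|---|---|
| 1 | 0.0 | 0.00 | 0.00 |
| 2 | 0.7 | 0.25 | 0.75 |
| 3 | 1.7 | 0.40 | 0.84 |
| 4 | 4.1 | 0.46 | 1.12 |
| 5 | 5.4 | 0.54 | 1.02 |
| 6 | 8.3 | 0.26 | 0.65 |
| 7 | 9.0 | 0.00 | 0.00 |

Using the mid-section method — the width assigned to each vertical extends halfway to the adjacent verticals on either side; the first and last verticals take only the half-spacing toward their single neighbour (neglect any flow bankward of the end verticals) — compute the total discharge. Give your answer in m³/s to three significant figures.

3.14 m³/s

w_2 = (1.7 − 0.0)/2 = 0.85 m; q_2 = 0.75 × 0.25 × 0.85 = 0.1594 m³/s
w_3 = (4.1 − 0.7)/2 = 1.7 m; q_3 = 0.84 × 0.40 × 1.7 = 0.5712 m³/s
w_4 = (5.4 − 1.7)/2 = 1.85 m; q_4 = 1.12 × 0.46 × 1.85 = 0.9531 m³/s
w_5 = (8.3 − 4.1)/2 = 2.1 m; q_5 = 1.02 × 0.54 × 2.1 = 1.157 m³/s
w_6 = (9.0 − 5.4)/2 = 1.8 m; q_6 = 0.65 × 0.26 × 1.8 = 0.3042 m³/s
Stations 1, 7 contribute zero (depth or velocity is 0).
Q = Σ qᵢ = 3.145 m³/s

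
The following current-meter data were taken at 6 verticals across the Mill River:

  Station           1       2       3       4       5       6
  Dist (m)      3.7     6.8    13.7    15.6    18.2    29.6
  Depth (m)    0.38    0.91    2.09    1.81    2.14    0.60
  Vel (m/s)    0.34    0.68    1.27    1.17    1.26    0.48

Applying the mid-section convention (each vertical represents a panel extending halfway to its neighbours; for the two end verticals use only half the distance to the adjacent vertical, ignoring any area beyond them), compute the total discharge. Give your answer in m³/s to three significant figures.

40.3 m³/s

w_1 = (6.8 − 3.7)/2 = 1.55 m; q_1 = 0.34 × 0.38 × 1.55 = 0.2003 m³/s
w_2 = (13.7 − 3.7)/2 = 5 m; q_2 = 0.68 × 0.91 × 5 = 3.094 m³/s
w_3 = (15.6 − 6.8)/2 = 4.4 m; q_3 = 1.27 × 2.09 × 4.4 = 11.68 m³/s
w_4 = (18.2 − 13.7)/2 = 2.25 m; q_4 = 1.17 × 1.81 × 2.25 = 4.765 m³/s
w_5 = (29.6 − 15.6)/2 = 7 m; q_5 = 1.26 × 2.14 × 7 = 18.87 m³/s
w_6 = (29.6 − 18.2)/2 = 5.7 m; q_6 = 0.48 × 0.60 × 5.7 = 1.642 m³/s
Q = Σ qᵢ = 40.25 m³/s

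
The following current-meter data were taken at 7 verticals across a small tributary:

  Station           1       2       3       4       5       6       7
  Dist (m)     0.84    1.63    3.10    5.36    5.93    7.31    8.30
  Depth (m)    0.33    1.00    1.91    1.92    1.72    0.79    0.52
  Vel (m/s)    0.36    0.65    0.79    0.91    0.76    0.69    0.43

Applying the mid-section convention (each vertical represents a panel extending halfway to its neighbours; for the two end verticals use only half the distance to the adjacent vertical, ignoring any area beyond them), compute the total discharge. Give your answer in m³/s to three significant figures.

w_1 = (1.63 − 0.84)/2 = 0.395 m; q_1 = 0.36 × 0.33 × 0.395 = 0.04693 m³/s
w_2 = (3.10 − 0.84)/2 = 1.13 m; q_2 = 0.65 × 1.00 × 1.13 = 0.7345 m³/s
w_3 = (5.36 − 1.63)/2 = 1.865 m; q_3 = 0.79 × 1.91 × 1.865 = 2.814 m³/s
w_4 = (5.93 − 3.10)/2 = 1.415 m; q_4 = 0.91 × 1.92 × 1.415 = 2.472 m³/s
w_5 = (7.31 − 5.36)/2 = 0.975 m; q_5 = 0.76 × 1.72 × 0.975 = 1.275 m³/s
w_6 = (8.30 − 5.93)/2 = 1.185 m; q_6 = 0.69 × 0.79 × 1.185 = 0.6459 m³/s
w_7 = (8.30 − 7.31)/2 = 0.495 m; q_7 = 0.43 × 0.52 × 0.495 = 0.1107 m³/s
Q = Σ qᵢ = 8.099 m³/s

8.10 m³/s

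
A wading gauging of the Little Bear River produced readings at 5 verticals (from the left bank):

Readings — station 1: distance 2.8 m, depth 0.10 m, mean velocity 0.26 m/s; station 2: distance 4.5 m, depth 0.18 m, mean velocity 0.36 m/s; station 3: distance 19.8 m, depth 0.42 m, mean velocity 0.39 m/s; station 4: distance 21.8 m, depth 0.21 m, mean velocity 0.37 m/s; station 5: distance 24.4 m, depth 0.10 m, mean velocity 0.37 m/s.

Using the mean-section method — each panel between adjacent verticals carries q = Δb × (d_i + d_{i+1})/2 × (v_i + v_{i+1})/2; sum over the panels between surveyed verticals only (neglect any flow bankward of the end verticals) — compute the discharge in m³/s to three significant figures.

2.18 m³/s

Panel 1-2: Δb = 1.7 m, d̄ = (0.10+0.18)/2 = 0.14, v̄ = (0.26+0.36)/2 = 0.31 → q = 1.7×0.14×0.31 = 0.07378 m³/s
Panel 2-3: Δb = 15.3 m, d̄ = (0.18+0.42)/2 = 0.3, v̄ = (0.36+0.39)/2 = 0.375 → q = 15.3×0.3×0.375 = 1.721 m³/s
Panel 3-4: Δb = 2 m, d̄ = (0.42+0.21)/2 = 0.315, v̄ = (0.39+0.37)/2 = 0.38 → q = 2×0.315×0.38 = 0.2394 m³/s
Panel 4-5: Δb = 2.6 m, d̄ = (0.21+0.10)/2 = 0.155, v̄ = (0.37+0.37)/2 = 0.37 → q = 2.6×0.155×0.37 = 0.1491 m³/s
Q = Σ q = 2.184 m³/s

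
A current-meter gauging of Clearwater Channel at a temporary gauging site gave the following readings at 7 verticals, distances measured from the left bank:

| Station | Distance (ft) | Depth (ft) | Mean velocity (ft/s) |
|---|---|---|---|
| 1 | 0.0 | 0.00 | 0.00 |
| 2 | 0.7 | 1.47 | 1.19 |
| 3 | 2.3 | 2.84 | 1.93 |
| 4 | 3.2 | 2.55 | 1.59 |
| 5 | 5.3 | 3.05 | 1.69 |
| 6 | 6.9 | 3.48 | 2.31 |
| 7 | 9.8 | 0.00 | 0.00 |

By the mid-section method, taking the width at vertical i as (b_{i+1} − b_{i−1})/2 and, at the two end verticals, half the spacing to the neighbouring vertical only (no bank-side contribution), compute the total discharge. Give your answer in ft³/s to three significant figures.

42.6 ft³/s

w_2 = (2.3 − 0.0)/2 = 1.15 ft; q_2 = 1.19 × 1.47 × 1.15 = 2.012 ft³/s
w_3 = (3.2 − 0.7)/2 = 1.25 ft; q_3 = 1.93 × 2.84 × 1.25 = 6.852 ft³/s
w_4 = (5.3 − 2.3)/2 = 1.5 ft; q_4 = 1.59 × 2.55 × 1.5 = 6.082 ft³/s
w_5 = (6.9 − 3.2)/2 = 1.85 ft; q_5 = 1.69 × 3.05 × 1.85 = 9.536 ft³/s
w_6 = (9.8 − 5.3)/2 = 2.25 ft; q_6 = 2.31 × 3.48 × 2.25 = 18.09 ft³/s
Stations 1, 7 contribute zero (depth or velocity is 0).
Q = Σ qᵢ = 42.57 ft³/s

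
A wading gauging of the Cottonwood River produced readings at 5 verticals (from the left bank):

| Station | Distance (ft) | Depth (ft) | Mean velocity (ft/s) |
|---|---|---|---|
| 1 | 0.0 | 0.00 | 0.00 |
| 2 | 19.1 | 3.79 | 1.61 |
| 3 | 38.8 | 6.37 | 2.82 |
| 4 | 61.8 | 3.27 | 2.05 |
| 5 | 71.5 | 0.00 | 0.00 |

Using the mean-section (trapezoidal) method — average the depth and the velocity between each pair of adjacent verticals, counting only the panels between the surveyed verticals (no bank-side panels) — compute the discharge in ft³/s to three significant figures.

537 ft³/s

Panel 1-2: Δb = 19.1 ft, d̄ = (0.00+3.79)/2 = 1.895, v̄ = (0.00+1.61)/2 = 0.805 → q = 19.1×1.895×0.805 = 29.14 ft³/s
Panel 2-3: Δb = 19.7 ft, d̄ = (3.79+6.37)/2 = 5.08, v̄ = (1.61+2.82)/2 = 2.215 → q = 19.7×5.08×2.215 = 221.7 ft³/s
Panel 3-4: Δb = 23 ft, d̄ = (6.37+3.27)/2 = 4.82, v̄ = (2.82+2.05)/2 = 2.435 → q = 23×4.82×2.435 = 269.9 ft³/s
Panel 4-5: Δb = 9.7 ft, d̄ = (3.27+0.00)/2 = 1.635, v̄ = (2.05+0.00)/2 = 1.025 → q = 9.7×1.635×1.025 = 16.26 ft³/s
Q = Σ q = 537.0 ft³/s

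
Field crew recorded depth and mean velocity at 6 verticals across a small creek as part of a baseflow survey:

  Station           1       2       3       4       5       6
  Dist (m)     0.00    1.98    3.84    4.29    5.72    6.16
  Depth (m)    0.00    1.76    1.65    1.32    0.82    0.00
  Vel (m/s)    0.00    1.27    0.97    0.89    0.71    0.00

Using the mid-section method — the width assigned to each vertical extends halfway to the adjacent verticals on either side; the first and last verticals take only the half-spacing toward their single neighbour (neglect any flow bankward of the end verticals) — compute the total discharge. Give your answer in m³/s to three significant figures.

w_2 = (3.84 − 0.00)/2 = 1.92 m; q_2 = 1.27 × 1.76 × 1.92 = 4.292 m³/s
w_3 = (4.29 − 1.98)/2 = 1.155 m; q_3 = 0.97 × 1.65 × 1.155 = 1.849 m³/s
w_4 = (5.72 − 3.84)/2 = 0.94 m; q_4 = 0.89 × 1.32 × 0.94 = 1.104 m³/s
w_5 = (6.16 − 4.29)/2 = 0.935 m; q_5 = 0.71 × 0.82 × 0.935 = 0.5444 m³/s
Stations 1, 6 contribute zero (depth or velocity is 0).
Q = Σ qᵢ = 7.789 m³/s

7.79 m³/s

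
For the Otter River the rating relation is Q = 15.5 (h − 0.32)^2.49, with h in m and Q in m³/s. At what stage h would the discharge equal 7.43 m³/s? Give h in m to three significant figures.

h − h₀ = (Q/C)^(1/b) = (7.43/15.5)^(1/2.49) = 0.7443 m
h = 0.32 + 0.7443 = 1.064 m

1.06 m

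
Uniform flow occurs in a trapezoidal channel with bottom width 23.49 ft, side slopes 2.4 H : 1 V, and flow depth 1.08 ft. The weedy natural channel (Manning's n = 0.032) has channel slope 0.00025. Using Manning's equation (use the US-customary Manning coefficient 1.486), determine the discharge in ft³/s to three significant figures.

A = (b + z·y)·y = (23.49 + 2.4×1.08)×1.08 = 28.17 ft²
P = b + 2y√(1+z²) = 23.49 + 2×1.08×√(1+2.4²) = 29.11 ft
R = A/P = 28.17/29.11 = 0.9678 ft
Q = (1.486/n)·A·R^(2/3)·S^(1/2) = (1.486/0.032) × 28.17 × 0.9678^(2/3) × 0.00025^(1/2) = 20.24 ft³/s

20.2 ft³/s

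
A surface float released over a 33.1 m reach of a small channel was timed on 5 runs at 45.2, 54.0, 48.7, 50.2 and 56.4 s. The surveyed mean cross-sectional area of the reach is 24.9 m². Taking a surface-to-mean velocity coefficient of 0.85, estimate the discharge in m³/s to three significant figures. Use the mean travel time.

13.8 m³/s

t̄ = (45.2 + 54.0 + 48.7 + 50.2 + 56.4) / 5 = 50.9 s
v_surface = L / t̄ = 33.1 / 50.9 = 0.6503 m/s
v_mean = 0.85 × 0.6503 = 0.5528 m/s
Q = A × v_mean = 24.9 × 0.5528 = 13.76 m³/s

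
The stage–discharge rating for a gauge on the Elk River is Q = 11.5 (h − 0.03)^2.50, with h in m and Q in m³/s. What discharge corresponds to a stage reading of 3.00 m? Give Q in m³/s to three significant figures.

175 m³/s

Q = 11.5 × (3.00 − 0.03)^2.50 = 11.5 × 2.97^2.50 = 174.8 m³/s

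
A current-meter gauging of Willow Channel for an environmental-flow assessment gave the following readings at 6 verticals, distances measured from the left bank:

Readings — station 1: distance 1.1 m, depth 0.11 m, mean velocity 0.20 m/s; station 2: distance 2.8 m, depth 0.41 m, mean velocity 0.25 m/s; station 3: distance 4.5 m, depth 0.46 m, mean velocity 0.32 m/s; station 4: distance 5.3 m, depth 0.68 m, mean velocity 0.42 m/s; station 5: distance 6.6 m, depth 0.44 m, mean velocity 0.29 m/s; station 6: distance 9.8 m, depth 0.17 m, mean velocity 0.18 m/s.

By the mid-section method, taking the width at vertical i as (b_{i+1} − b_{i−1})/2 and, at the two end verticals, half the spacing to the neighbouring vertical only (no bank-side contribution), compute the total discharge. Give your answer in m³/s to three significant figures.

w_1 = (2.8 − 1.1)/2 = 0.85 m; q_1 = 0.20 × 0.11 × 0.85 = 0.01870 m³/s
w_2 = (4.5 − 1.1)/2 = 1.7 m; q_2 = 0.25 × 0.41 × 1.7 = 0.1743 m³/s
w_3 = (5.3 − 2.8)/2 = 1.25 m; q_3 = 0.32 × 0.46 × 1.25 = 0.1840 m³/s
w_4 = (6.6 − 4.5)/2 = 1.05 m; q_4 = 0.42 × 0.68 × 1.05 = 0.2999 m³/s
w_5 = (9.8 − 5.3)/2 = 2.25 m; q_5 = 0.29 × 0.44 × 2.25 = 0.2871 m³/s
w_6 = (9.8 − 6.6)/2 = 1.6 m; q_6 = 0.18 × 0.17 × 1.6 = 0.04896 m³/s
Q = Σ qᵢ = 1.013 m³/s

1.01 m³/s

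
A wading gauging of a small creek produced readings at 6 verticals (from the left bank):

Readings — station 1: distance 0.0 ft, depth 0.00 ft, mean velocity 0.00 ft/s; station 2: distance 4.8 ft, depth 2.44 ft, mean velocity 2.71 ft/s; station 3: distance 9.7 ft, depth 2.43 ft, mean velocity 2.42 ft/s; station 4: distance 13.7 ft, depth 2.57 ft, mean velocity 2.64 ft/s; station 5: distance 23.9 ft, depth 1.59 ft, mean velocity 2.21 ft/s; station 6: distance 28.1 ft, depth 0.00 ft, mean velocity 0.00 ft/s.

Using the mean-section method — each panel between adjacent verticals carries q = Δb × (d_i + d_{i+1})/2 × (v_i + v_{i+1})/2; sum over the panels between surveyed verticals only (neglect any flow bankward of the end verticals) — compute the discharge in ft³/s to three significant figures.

Panel 1-2: Δb = 4.8 ft, d̄ = (0.00+2.44)/2 = 1.22, v̄ = (0.00+2.71)/2 = 1.355 → q = 4.8×1.22×1.355 = 7.935 ft³/s
Panel 2-3: Δb = 4.9 ft, d̄ = (2.44+2.43)/2 = 2.435, v̄ = (2.71+2.42)/2 = 2.565 → q = 4.9×2.435×2.565 = 30.60 ft³/s
Panel 3-4: Δb = 4 ft, d̄ = (2.43+2.57)/2 = 2.5, v̄ = (2.42+2.64)/2 = 2.53 → q = 4×2.5×2.53 = 25.30 ft³/s
Panel 4-5: Δb = 10.2 ft, d̄ = (2.57+1.59)/2 = 2.08, v̄ = (2.64+2.21)/2 = 2.425 → q = 10.2×2.08×2.425 = 51.45 ft³/s
Panel 5-6: Δb = 4.2 ft, d̄ = (1.59+0.00)/2 = 0.795, v̄ = (2.21+0.00)/2 = 1.105 → q = 4.2×0.795×1.105 = 3.690 ft³/s
Q = Σ q = 119.0 ft³/s

119 ft³/s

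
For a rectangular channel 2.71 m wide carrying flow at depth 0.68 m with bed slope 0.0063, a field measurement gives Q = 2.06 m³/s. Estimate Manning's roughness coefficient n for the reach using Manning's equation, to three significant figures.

A = b·y = 2.71 × 0.68 = 1.843 m²
P = b + 2y = 2.71 + 2×0.68 = 4.070 m
R = A/P = 1.843/4.070 = 0.4528 m
n = (1/Q)·A·R^(2/3)·S^(1/2) = (1/2.06) × 1.843 × 0.5896 × 0.07937 = 0.04187

0.0419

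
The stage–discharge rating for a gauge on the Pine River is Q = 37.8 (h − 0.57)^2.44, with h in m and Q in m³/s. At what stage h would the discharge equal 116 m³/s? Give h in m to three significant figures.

h − h₀ = (Q/C)^(1/b) = (116/37.8)^(1/2.44) = 1.583 m
h = 0.57 + 1.583 = 2.153 m

2.15 m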